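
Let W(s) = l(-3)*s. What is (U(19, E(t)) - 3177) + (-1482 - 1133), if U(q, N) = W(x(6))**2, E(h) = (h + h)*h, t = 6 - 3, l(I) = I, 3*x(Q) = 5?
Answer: -5767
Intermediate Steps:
x(Q) = 5/3 (x(Q) = (1/3)*5 = 5/3)
W(s) = -3*s
t = 3
E(h) = 2*h**2 (E(h) = (2*h)*h = 2*h**2)
U(q, N) = 25 (U(q, N) = (-3*5/3)**2 = (-5)**2 = 25)
(U(19, E(t)) - 3177) + (-1482 - 1133) = (25 - 3177) + (-1482 - 1133) = -3152 - 2615 = -5767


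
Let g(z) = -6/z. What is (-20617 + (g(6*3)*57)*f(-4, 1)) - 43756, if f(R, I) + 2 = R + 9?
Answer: -64430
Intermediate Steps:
f(R, I) = 7 + R (f(R, I) = -2 + (R + 9) = -2 + (9 + R) = 7 + R)
(-20617 + (g(6*3)*57)*f(-4, 1)) - 43756 = (-20617 + (-6/(6*3)*57)*(7 - 4)) - 43756 = (-20617 + (-6/18*57)*3) - 43756 = (-20617 + (-6*1/18*57)*3) - 43756 = (-20617 - ⅓*57*3) - 43756 = (-20617 - 19*3) - 43756 = (-20617 - 57) - 43756 = -20674 - 43756 = -64430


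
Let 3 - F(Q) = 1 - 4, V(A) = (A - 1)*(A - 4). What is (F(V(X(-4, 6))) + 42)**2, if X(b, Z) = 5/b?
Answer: 2304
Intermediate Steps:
V(A) = (-1 + A)*(-4 + A)
F(Q) = 6 (F(Q) = 3 - (1 - 4) = 3 - 1*(-3) = 3 + 3 = 6)
(F(V(X(-4, 6))) + 42)**2 = (6 + 42)**2 = 48**2 = 2304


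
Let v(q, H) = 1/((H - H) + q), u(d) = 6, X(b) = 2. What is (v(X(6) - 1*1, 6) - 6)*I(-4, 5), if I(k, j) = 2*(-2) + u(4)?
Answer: -10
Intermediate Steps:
I(k, j) = 2 (I(k, j) = 2*(-2) + 6 = -4 + 6 = 2)
v(q, H) = 1/q (v(q, H) = 1/(0 + q) = 1/q)
(v(X(6) - 1*1, 6) - 6)*I(-4, 5) = (1/(2 - 1*1) - 6)*2 = (1/(2 - 1) - 6)*2 = (1/1 - 6)*2 = (1 - 6)*2 = -5*2 = -10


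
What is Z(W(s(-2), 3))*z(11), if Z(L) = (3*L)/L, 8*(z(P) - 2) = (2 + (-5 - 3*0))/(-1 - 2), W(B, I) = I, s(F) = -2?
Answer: 51/8 ≈ 6.3750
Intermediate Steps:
z(P) = 17/8 (z(P) = 2 + ((2 + (-5 - 3*0))/(-1 - 2))/8 = 2 + ((2 + (-5 + 0))/(-3))/8 = 2 + ((2 - 5)*(-1/3))/8 = 2 + (-3*(-1/3))/8 = 2 + (1/8)*1 = 2 + 1/8 = 17/8)
Z(L) = 3
Z(W(s(-2), 3))*z(11) = 3*(17/8) = 51/8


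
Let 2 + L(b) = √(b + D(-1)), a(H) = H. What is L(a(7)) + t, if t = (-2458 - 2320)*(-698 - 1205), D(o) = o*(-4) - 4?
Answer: 9092532 + √7 ≈ 9.0925e+6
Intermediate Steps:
D(o) = -4 - 4*o (D(o) = -4*o - 4 = -4 - 4*o)
t = 9092534 (t = -4778*(-1903) = 9092534)
L(b) = -2 + √b (L(b) = -2 + √(b + (-4 - 4*(-1))) = -2 + √(b + (-4 + 4)) = -2 + √(b + 0) = -2 + √b)
L(a(7)) + t = (-2 + √7) + 9092534 = 9092532 + √7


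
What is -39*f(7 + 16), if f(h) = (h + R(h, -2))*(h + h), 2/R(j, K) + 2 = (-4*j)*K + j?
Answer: -8462298/205 ≈ -41280.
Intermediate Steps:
R(j, K) = 2/(-2 + j - 4*K*j) (R(j, K) = 2/(-2 + ((-4*j)*K + j)) = 2/(-2 + (-4*K*j + j)) = 2/(-2 + (j - 4*K*j)) = 2/(-2 + j - 4*K*j))
f(h) = 2*h*(h - 2/(2 - 9*h)) (f(h) = (h - 2/(2 - h + 4*(-2)*h))*(h + h) = (h - 2/(2 - h - 8*h))*(2*h) = (h - 2/(2 - 9*h))*(2*h) = 2*h*(h - 2/(2 - 9*h)))
-39*f(7 + 16) = -78*(7 + 16)*(2 + (7 + 16)*(-2 + 9*(7 + 16)))/(-2 + 9*(7 + 16)) = -78*23*(2 + 23*(-2 + 9*23))/(-2 + 9*23) = -78*23*(2 + 23*(-2 + 207))/(-2 + 207) = -78*23*(2 + 23*205)/205 = -78*23*(2 + 4715)/205 = -78*23*4717/205 = -39*216982/205 = -8462298/205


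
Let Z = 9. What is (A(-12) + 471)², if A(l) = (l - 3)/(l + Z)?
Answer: 226576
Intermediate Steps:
A(l) = (-3 + l)/(9 + l) (A(l) = (l - 3)/(l + 9) = (-3 + l)/(9 + l))
(A(-12) + 471)² = ((-3 - 12)/(9 - 12) + 471)² = (-15/(-3) + 471)² = (-⅓*(-15) + 471)² = (5 + 471)² = 476² = 226576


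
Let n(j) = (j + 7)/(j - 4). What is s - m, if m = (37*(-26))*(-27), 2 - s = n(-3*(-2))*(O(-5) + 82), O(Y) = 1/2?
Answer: -106033/4 ≈ -26508.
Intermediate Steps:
O(Y) = ½
n(j) = (7 + j)/(-4 + j)
s = -2137/4 (s = 2 - (7 - 3*(-2))/(-4 - 3*(-2))*(½ + 82) = 2 - (7 + 6)/(-4 + 6)*165/2 = 2 - 13/2*165/2 = 2 - (½)*13*165/2 = 2 - 13*165/(2*2) = 2 - 1*2145/4 = 2 - 2145/4 = -2137/4 ≈ -534.25)
m = 25974 (m = -962*(-27) = 25974)
s - m = -2137/4 - 1*25974 = -2137/4 - 25974 = -106033/4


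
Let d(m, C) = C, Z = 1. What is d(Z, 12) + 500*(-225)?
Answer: -112488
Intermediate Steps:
d(Z, 12) + 500*(-225) = 12 + 500*(-225) = 12 - 112500 = -112488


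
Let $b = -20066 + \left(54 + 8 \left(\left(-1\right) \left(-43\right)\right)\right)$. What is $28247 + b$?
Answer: $8579$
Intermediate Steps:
$b = -19668$ ($b = -20066 + \left(54 + 8 \cdot 43\right) = -20066 + \left(54 + 344\right) = -20066 + 398 = -19668$)
$28247 + b = 28247 - 19668 = 8579$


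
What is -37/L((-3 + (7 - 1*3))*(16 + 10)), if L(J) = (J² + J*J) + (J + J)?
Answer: -37/1404 ≈ -0.026353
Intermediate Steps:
L(J) = 2*J + 2*J² (L(J) = (J² + J²) + 2*J = 2*J² + 2*J = 2*J + 2*J²)
-37/L((-3 + (7 - 1*3))*(16 + 10)) = -37*1/(2*(1 + (-3 + (7 - 1*3))*(16 + 10))*(-3 + (7 - 1*3))*(16 + 10)) = -37*1/(52*(1 + (-3 + (7 - 3))*26)*(-3 + (7 - 3))) = -37*1/(52*(1 + (-3 + 4)*26)*(-3 + 4)) = -37*1/(52*(1 + 1*26)) = -37*1/(52*(1 + 26)) = -37/(2*26*27) = -37/1404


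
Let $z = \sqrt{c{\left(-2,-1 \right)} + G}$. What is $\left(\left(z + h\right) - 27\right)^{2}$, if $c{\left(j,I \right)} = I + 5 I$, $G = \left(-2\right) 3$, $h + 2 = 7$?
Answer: $472 - 88 i \sqrt{3} \approx 472.0 - 152.42 i$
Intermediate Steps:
$h = 5$ ($h = -2 + 7 = 5$)
$G = -6$
$c{\left(j,I \right)} = 6 I$
$z = 2 i \sqrt{3}$ ($z = \sqrt{6 \left(-1\right) - 6} = \sqrt{-6 - 6} = \sqrt{-12} = 2 i \sqrt{3} \approx 3.4641 i$)
$\left(\left(z + h\right) - 27\right)^{2} = \left(\left(2 i \sqrt{3} + 5\right) - 27\right)^{2} = \left(\left(5 + 2 i \sqrt{3}\right) - 27\right)^{2} = \left(-22 + 2 i \sqrt{3}\right)^{2}$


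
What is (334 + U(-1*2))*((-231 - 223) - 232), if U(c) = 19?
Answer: -242158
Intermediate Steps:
(334 + U(-1*2))*((-231 - 223) - 232) = (334 + 19)*((-231 - 223) - 232) = 353*(-454 - 232) = 353*(-686) = -242158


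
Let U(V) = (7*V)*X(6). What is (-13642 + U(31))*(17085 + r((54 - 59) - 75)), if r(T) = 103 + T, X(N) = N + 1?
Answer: -207400284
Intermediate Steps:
X(N) = 1 + N
U(V) = 49*V (U(V) = (7*V)*(1 + 6) = (7*V)*7 = 49*V)
(-13642 + U(31))*(17085 + r((54 - 59) - 75)) = (-13642 + 49*31)*(17085 + (103 + ((54 - 59) - 75))) = (-13642 + 1519)*(17085 + (103 + (-5 - 75))) = -12123*(17085 + (103 - 80)) = -12123*(17085 + 23) = -12123*17108 = -207400284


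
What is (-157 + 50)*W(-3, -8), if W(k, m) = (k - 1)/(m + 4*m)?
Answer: -107/10 ≈ -10.700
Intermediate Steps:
W(k, m) = (-1 + k)/(5*m) (W(k, m) = (-1 + k)/((5*m)) = (-1 + k)*(1/(5*m)) = (-1 + k)/(5*m))
(-157 + 50)*W(-3, -8) = (-157 + 50)*((1/5)*(-1 - 3)/(-8)) = -107*(-1)*(-4)/(5*8) = -107*1/10 = -107/10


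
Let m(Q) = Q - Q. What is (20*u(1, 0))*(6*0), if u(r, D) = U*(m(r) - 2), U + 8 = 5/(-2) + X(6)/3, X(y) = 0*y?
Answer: 0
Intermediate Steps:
X(y) = 0
m(Q) = 0
U = -21/2 (U = -8 + (5/(-2) + 0/3) = -8 + (5*(-1/2) + 0*(1/3)) = -8 + (-5/2 + 0) = -8 - 5/2 = -21/2 ≈ -10.500)
u(r, D) = 21 (u(r, D) = -21*(0 - 2)/2 = -21/2*(-2) = 21)
(20*u(1, 0))*(6*0) = (20*21)*(6*0) = 420*0 = 0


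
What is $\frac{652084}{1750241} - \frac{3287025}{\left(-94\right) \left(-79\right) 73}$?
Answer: $- \frac{5399592490793}{948802145618} \approx -5.691$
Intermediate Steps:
$\frac{652084}{1750241} - \frac{3287025}{\left(-94\right) \left(-79\right) 73} = 652084 \cdot \frac{1}{1750241} - \frac{3287025}{7426 \cdot 73} = \frac{652084}{1750241} - \frac{3287025}{542098} = - \frac{5399592490793}{948802145618}$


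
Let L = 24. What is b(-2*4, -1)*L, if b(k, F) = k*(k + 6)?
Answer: 384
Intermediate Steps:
b(k, F) = k*(6 + k)
b(-2*4, -1)*L = ((-2*4)*(6 - 2*4))*24 = -8*(6 - 8)*24 = -8*(-2)*24 = 16*24 = 384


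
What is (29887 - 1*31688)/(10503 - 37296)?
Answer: 1801/26793 ≈ 0.067219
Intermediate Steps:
(29887 - 1*31688)/(10503 - 37296) = (29887 - 31688)/(-26793) = -1801*(-1/26793) = 1801/26793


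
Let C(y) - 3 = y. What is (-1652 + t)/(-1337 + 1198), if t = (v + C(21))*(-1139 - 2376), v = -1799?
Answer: -6237473/139 ≈ -44874.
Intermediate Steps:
C(y) = 3 + y
t = 6239125 (t = (-1799 + (3 + 21))*(-1139 - 2376) = (-1799 + 24)*(-3515) = -1775*(-3515) = 6239125)
(-1652 + t)/(-1337 + 1198) = (-1652 + 6239125)/(-1337 + 1198) = 6237473/(-139) = 6237473*(-1/139) = -6237473/139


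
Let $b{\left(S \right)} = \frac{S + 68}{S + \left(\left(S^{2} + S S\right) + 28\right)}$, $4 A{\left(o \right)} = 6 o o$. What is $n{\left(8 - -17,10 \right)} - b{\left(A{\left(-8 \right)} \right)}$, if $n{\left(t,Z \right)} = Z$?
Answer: $\frac{46349}{4639} \approx 9.9912$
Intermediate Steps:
$A{\left(o \right)} = \frac{3 o^{2}}{2}$ ($A{\left(o \right)} = \frac{6 o o}{4} = \frac{6 o^{2}}{4} = \frac{3 o^{2}}{2}$)
$b{\left(S \right)} = \frac{68 + S}{28 + S + 2 S^{2}}$ ($b{\left(S \right)} = \frac{68 + S}{S + \left(\left(S^{2} + S^{2}\right) + 28\right)} = \frac{68 + S}{S + \left(2 S^{2} + 28\right)} = \frac{68 + S}{S + \left(28 + 2 S^{2}\right)} = \frac{68 + S}{28 + S + 2 S^{2}}$)
$n{\left(8 - -17,10 \right)} - b{\left(A{\left(-8 \right)} \right)} = 10 - \frac{68 + \frac{3 \left(-8\right)^{2}}{2}}{28 + \frac{3 \left(-8\right)^{2}}{2} + 2 \left(\frac{3 \left(-8\right)^{2}}{2}\right)^{2}} = 10 - \frac{68 + \frac{3}{2} \cdot 64}{28 + \frac{3}{2} \cdot 64 + 2 \left(\frac{3}{2} \cdot 64\right)^{2}} = 10 - \frac{68 + 96}{28 + 96 + 2 \cdot 96^{2}} = 10 - \frac{1}{28 + 96 + 2 \cdot 9216} \cdot 164 = 10 - \frac{1}{28 + 96 + 18432} \cdot 164 = 10 - \frac{1}{18556} \cdot 164 = 10 - \frac{41}{4639} = \frac{46349}{4639}$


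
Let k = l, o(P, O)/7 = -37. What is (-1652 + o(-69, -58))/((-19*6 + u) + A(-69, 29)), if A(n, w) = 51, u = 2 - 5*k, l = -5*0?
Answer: 1911/61 ≈ 31.328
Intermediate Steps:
l = 0
o(P, O) = -259 (o(P, O) = 7*(-37) = -259)
k = 0
u = 2 (u = 2 - 5*0 = 2 + 0 = 2)
(-1652 + o(-69, -58))/((-19*6 + u) + A(-69, 29)) = (-1652 - 259)/((-19*6 + 2) + 51) = -1911/((-114 + 2) + 51) = -1911/(-112 + 51) = -1911/(-61) = -1911*(-1/61) = 1911/61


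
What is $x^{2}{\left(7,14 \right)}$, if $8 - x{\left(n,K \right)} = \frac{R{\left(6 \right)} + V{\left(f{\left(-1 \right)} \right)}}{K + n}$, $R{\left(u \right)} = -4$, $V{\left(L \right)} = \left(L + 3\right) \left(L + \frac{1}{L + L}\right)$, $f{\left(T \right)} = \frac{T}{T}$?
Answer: $\frac{27556}{441} \approx 62.485$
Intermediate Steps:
$f{\left(T \right)} = 1$
$V{\left(L \right)} = \left(3 + L\right) \left(L + \frac{1}{2 L}\right)$
$x{\left(n,K \right)} = 8 - \frac{2}{K + n}$ ($x{\left(n,K \right)} = 8 - \frac{-4 + \left(\frac{1}{2} + 1^{2} + 3 \cdot 1 + \frac{3}{2 \cdot 1}\right)}{K + n} = 8 - \frac{-4 + \left(\frac{1}{2} + 1 + 3 + \frac{3}{2} \cdot 1\right)}{K + n} = 8 - \frac{-4 + \left(\frac{1}{2} + 1 + 3 + \frac{3}{2}\right)}{K + n} = 8 - \frac{-4 + 6}{K + n} = 8 - \frac{2}{K + n}$)
$x^{2}{\left(7,14 \right)} = \left(\frac{2 \left(-1 + 4 \cdot 14 + 4 \cdot 7\right)}{14 + 7}\right)^{2} = \left(\frac{2 \left(-1 + 56 + 28\right)}{21}\right)^{2} = \left(2 \cdot \frac{1}{21} \cdot 83\right)^{2} = \left(\frac{166}{21}\right)^{2} = \frac{27556}{441}$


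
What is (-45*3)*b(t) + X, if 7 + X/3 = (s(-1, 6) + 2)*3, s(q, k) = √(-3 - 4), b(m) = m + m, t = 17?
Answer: -4593 + 9*I*√7 ≈ -4593.0 + 23.812*I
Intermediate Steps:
b(m) = 2*m
s(q, k) = I*√7 (s(q, k) = √(-7) = I*√7)
X = -3 + 9*I*√7 (X = -21 + 3*((I*√7 + 2)*3) = -21 + 3*((2 + I*√7)*3) = -21 + 3*(6 + 3*I*√7) = -21 + (18 + 9*I*√7) = -3 + 9*I*√7 ≈ -3.0 + 23.812*I)
(-45*3)*b(t) + X = (-45*3)*(2*17) + (-3 + 9*I*√7) = -135*34 + (-3 + 9*I*√7) = -4590 + (-3 + 9*I*√7) = -4593 + 9*I*√7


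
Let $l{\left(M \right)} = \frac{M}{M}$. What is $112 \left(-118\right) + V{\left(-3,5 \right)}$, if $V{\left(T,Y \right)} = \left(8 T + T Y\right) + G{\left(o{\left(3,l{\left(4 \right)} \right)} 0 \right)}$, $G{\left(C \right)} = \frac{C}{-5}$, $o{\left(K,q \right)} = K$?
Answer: $-13255$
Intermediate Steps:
$l{\left(M \right)} = 1$
$G{\left(C \right)} = - \frac{C}{5}$ ($G{\left(C \right)} = C \left(- \frac{1}{5}\right) = - \frac{C}{5}$)
$V{\left(T,Y \right)} = 8 T + T Y$ ($V{\left(T,Y \right)} = \left(8 T + T Y\right) - \frac{3 \cdot 0}{5} = \left(8 T + T Y\right) - 0 = \left(8 T + T Y\right) + 0 = 8 T + T Y$)
$112 \left(-118\right) + V{\left(-3,5 \right)} = 112 \left(-118\right) - 3 \left(8 + 5\right) = -13216 - 39 = -13255$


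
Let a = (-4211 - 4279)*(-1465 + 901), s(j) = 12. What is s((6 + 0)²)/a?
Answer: 1/399030 ≈ 2.5061e-6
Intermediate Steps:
a = 4788360 (a = -8490*(-564) = 4788360)
s((6 + 0)²)/a = 12/4788360 = 12*(1/4788360) = 1/399030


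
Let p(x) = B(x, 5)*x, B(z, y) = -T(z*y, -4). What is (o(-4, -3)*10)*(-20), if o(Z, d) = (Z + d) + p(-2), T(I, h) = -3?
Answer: 2600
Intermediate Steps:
B(z, y) = 3 (B(z, y) = -1*(-3) = 3)
p(x) = 3*x
o(Z, d) = -6 + Z + d (o(Z, d) = (Z + d) + 3*(-2) = (Z + d) - 6 = -6 + Z + d)
(o(-4, -3)*10)*(-20) = ((-6 - 4 - 3)*10)*(-20) = -13*10*(-20) = -130*(-20) = 2600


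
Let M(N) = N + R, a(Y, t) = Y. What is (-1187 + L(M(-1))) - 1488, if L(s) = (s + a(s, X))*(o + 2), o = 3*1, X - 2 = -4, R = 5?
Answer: -2635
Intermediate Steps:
X = -2 (X = 2 - 4 = -2)
M(N) = 5 + N (M(N) = N + 5 = 5 + N)
o = 3
L(s) = 10*s (L(s) = (s + s)*(3 + 2) = (2*s)*5 = 10*s)
(-1187 + L(M(-1))) - 1488 = (-1187 + 10*(5 - 1)) - 1488 = (-1187 + 10*4) - 1488 = (-1187 + 40) - 1488 = -1147 - 1488 = -2635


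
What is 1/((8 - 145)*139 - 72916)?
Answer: -1/91959 ≈ -1.0874e-5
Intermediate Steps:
1/((8 - 145)*139 - 72916) = 1/(-137*139 - 72916) = 1/(-19043 - 72916) = 1/(-91959) = -1/91959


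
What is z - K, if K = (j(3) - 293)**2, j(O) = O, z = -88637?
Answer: -172737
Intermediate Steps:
K = 84100 (K = (3 - 293)**2 = (-290)**2 = 84100)
z - K = -88637 - 1*84100 = -88637 - 84100 = -172737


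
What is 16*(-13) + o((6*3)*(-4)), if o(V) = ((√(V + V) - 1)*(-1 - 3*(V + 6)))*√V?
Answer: -208 - 1182*√2*(12 + I) ≈ -20267.0 - 1671.6*I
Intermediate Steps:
o(V) = √V*(-1 + √2*√V)*(-19 - 3*V) (o(V) = ((√(2*V) - 1)*(-1 - 3*(6 + V)))*√V = ((√2*√V - 1)*(-1 + (-18 - 3*V)))*√V = ((-1 + √2*√V)*(-19 - 3*V))*√V = √V*(-1 + √2*√V)*(-19 - 3*V))
16*(-13) + o((6*3)*(-4)) = 16*(-13) + (3*((6*3)*(-4))^(3/2) + 19*√((6*3)*(-4)) - 19*(6*3)*(-4)*√2 - 3*√2*((6*3)*(-4))²) = -208 + (3*(18*(-4))^(3/2) + 19*√(18*(-4)) - 19*18*(-4)*√2 - 3*√2*(18*(-4))²) = -208 + (3*(-72)^(3/2) + 19*√(-72) - 19*(-72)*√2 - 3*√2*(-72)²) = -208 + (3*(-432*I*√2) + 19*(6*I*√2) + 1368*√2 - 3*√2*5184) = -208 + (-1296*I*√2 + 114*I*√2 + 1368*√2 - 15552*√2) = -208 + (-14184*√2 - 1182*I*√2) = -208 - 14184*√2 - 1182*I*√2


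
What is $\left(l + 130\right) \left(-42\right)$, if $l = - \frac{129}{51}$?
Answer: $- \frac{91014}{17} \approx -5353.8$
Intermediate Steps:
$l = - \frac{43}{17}$ ($l = \left(-129\right) \frac{1}{51} = - \frac{43}{17} \approx -2.5294$)
$\left(l + 130\right) \left(-42\right) = \left(- \frac{43}{17} + 130\right) \left(-42\right) = \frac{2167}{17} \left(-42\right) = - \frac{91014}{17}$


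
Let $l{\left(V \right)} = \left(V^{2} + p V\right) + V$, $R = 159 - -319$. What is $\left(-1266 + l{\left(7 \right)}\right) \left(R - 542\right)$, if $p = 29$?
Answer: $64448$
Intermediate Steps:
$R = 478$ ($R = 159 + 319 = 478$)
$l{\left(V \right)} = V^{2} + 30 V$ ($l{\left(V \right)} = \left(V^{2} + 29 V\right) + V = V^{2} + 30 V$)
$\left(-1266 + l{\left(7 \right)}\right) \left(R - 542\right) = \left(-1266 + 7 \left(30 + 7\right)\right) \left(478 - 542\right) = \left(-1266 + 7 \cdot 37\right) \left(-64\right) = \left(-1266 + 259\right) \left(-64\right) = \left(-1007\right) \left(-64\right) = 64448$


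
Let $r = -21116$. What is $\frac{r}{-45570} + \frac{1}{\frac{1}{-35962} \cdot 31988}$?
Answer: $- \frac{240832433}{364423290} \approx -0.66086$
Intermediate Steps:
$\frac{r}{-45570} + \frac{1}{\frac{1}{-35962} \cdot 31988} = - \frac{21116}{-45570} + \frac{1}{\frac{1}{-35962} \cdot 31988} = \left(-21116\right) \left(- \frac{1}{45570}\right) + \frac{1}{- \frac{1}{35962}} \cdot \frac{1}{31988} = \frac{10558}{22785} - \frac{17981}{15994} = - \frac{240832433}{364423290}$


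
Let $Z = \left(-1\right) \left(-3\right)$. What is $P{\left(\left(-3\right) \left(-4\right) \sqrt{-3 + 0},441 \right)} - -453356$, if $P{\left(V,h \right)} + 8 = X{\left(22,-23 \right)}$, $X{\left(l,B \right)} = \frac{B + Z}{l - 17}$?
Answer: $453344$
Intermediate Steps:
$Z = 3$
$X{\left(l,B \right)} = \frac{3 + B}{-17 + l}$ ($X{\left(l,B \right)} = \frac{B + 3}{l - 17} = \frac{3 + B}{-17 + l}$)
$P{\left(V,h \right)} = -12$ ($P{\left(V,h \right)} = -8 + \frac{3 - 23}{-17 + 22} = -8 + \frac{1}{5} \left(-20\right) = -8 - 4 = -12$)
$P{\left(\left(-3\right) \left(-4\right) \sqrt{-3 + 0},441 \right)} - -453356 = -12 - -453356 = -12 + 453356 = 453344$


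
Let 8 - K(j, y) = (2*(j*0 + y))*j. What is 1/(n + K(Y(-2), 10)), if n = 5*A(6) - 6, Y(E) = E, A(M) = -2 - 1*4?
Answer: 1/12 ≈ 0.083333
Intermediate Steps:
A(M) = -6 (A(M) = -2 - 4 = -6)
n = -36 (n = 5*(-6) - 6 = -30 - 6 = -36)
K(j, y) = 8 - 2*j*y (K(j, y) = 8 - 2*(j*0 + y)*j = 8 - 2*(0 + y)*j = 8 - 2*y*j = 8 - 2*j*y)
1/(n + K(Y(-2), 10)) = 1/(-36 + (8 - 2*(-2)*10)) = 1/(-36 + (8 + 40)) = 1/(-36 + 48) = 1/12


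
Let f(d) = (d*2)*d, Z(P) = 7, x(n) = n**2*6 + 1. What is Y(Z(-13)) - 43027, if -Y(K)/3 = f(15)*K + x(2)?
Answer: -52552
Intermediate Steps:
x(n) = 1 + 6*n**2 (x(n) = 6*n**2 + 1 = 1 + 6*n**2)
f(d) = 2*d**2 (f(d) = (2*d)*d = 2*d**2)
Y(K) = -75 - 1350*K (Y(K) = -3*((2*15**2)*K + (1 + 6*2**2)) = -3*((2*225)*K + (1 + 6*4)) = -3*(450*K + (1 + 24)) = -3*(450*K + 25) = -3*(25 + 450*K) = -75 - 1350*K)
Y(Z(-13)) - 43027 = (-75 - 1350*7) - 43027 = (-75 - 9450) - 43027 = -9525 - 43027 = -52552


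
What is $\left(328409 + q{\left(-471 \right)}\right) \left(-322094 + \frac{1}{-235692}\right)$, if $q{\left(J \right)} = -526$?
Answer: $- \frac{24891231075523267}{235692} \approx -1.0561 \cdot 10^{11}$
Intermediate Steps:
$\left(328409 + q{\left(-471 \right)}\right) \left(-322094 + \frac{1}{-235692}\right) = \left(328409 - 526\right) \left(-322094 + \frac{1}{-235692}\right) = 327883 \left(-322094 - \frac{1}{235692}\right) = 327883 \left(- \frac{75914979049}{235692}\right) = - \frac{24891231075523267}{235692}$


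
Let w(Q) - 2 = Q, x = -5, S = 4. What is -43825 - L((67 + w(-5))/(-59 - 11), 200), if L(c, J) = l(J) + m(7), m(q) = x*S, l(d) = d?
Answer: -44005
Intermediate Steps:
w(Q) = 2 + Q
m(q) = -20 (m(q) = -5*4 = -20)
L(c, J) = -20 + J (L(c, J) = J - 20 = -20 + J)
-43825 - L((67 + w(-5))/(-59 - 11), 200) = -43825 - (-20 + 200) = -43825 - 1*180 = -43825 - 180 = -44005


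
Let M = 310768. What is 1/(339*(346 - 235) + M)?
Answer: 1/348397 ≈ 2.8703e-6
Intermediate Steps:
1/(339*(346 - 235) + M) = 1/(339*(346 - 235) + 310768) = 1/(339*111 + 310768) = 1/(37629 + 310768) = 1/348397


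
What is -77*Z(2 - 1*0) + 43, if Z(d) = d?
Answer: -111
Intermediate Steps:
-77*Z(2 - 1*0) + 43 = -77*(2 - 1*0) + 43 = -77*(2 + 0) + 43 = -77*2 + 43 = -154 + 43 = -111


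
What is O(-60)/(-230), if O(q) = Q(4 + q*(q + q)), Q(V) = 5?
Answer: -1/46 ≈ -0.021739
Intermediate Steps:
O(q) = 5
O(-60)/(-230) = 5/(-230) = 5*(-1/230) = -1/46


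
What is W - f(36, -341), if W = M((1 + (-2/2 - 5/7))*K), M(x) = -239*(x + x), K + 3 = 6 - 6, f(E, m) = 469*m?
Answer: 1112333/7 ≈ 1.5890e+5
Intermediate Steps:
K = -3 (K = -3 + (6 - 6) = -3 + 0 = -3)
M(x) = -478*x
W = -7170/7 (W = -478*(1 + (-2/2 - 5/7))*(-3) = -478*(1 + (-2*½ - 5*⅐))*(-3) = -478*(1 + (-1 - 5/7))*(-3) = -478*(1 - 12/7)*(-3) = -(-2390)*(-3)/7 = -478*15/7 = -7170/7 ≈ -1024.3)
W - f(36, -341) = -7170/7 - 469*(-341) = -7170/7 - 1*(-159929) = -7170/7 + 159929 = 1112333/7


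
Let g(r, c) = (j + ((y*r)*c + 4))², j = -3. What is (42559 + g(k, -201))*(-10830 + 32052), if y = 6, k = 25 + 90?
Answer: 408198406124160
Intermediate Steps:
k = 115
g(r, c) = (1 + 6*c*r)² (g(r, c) = (-3 + ((6*r)*c + 4))² = (-3 + (6*c*r + 4))² = (-3 + (4 + 6*c*r))² = (1 + 6*c*r)²)
(42559 + g(k, -201))*(-10830 + 32052) = (42559 + (1 + 6*(-201)*115)²)*(-10830 + 32052) = (42559 + (1 - 138690)²)*21222 = (42559 + (-138689)²)*21222 = (42559 + 19234638721)*21222 = 19234681280*21222 = 408198406124160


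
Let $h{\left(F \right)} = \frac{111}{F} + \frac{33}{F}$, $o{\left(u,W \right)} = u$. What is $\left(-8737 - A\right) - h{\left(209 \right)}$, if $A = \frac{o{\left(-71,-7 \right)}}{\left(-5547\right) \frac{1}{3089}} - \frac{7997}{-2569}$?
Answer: $- \frac{26150494093841}{2978300787} \approx -8780.3$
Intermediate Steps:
$A = \frac{607789870}{14250243}$ ($A = - \frac{71}{\left(-5547\right) \frac{1}{3089}} - \frac{7997}{-2569} = - \frac{71}{\left(-5547\right) \frac{1}{3089}} - - \frac{7997}{2569} = - \frac{71}{- \frac{5547}{3089}} + \frac{7997}{2569} = \left(-71\right) \left(- \frac{3089}{5547}\right) + \frac{7997}{2569} = \frac{219319}{5547} + \frac{7997}{2569} = \frac{607789870}{14250243} \approx 42.651$)
$h{\left(F \right)} = \frac{144}{F}$
$\left(-8737 - A\right) - h{\left(209 \right)} = \left(-8737 - \frac{607789870}{14250243}\right) - \frac{144}{209} = \left(-8737 - \frac{607789870}{14250243}\right) - 144 \cdot \frac{1}{209} = - \frac{125112162961}{14250243} - \frac{144}{209} = - \frac{26150494093841}{2978300787}$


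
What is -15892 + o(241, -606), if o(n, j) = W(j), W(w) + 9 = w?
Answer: -16507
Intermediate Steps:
W(w) = -9 + w
o(n, j) = -9 + j
-15892 + o(241, -606) = -15892 + (-9 - 606) = -15892 - 615 = -16507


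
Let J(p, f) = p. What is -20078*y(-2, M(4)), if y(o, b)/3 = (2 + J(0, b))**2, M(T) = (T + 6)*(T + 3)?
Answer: -240936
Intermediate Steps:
M(T) = (3 + T)*(6 + T) (M(T) = (6 + T)*(3 + T) = (3 + T)*(6 + T))
y(o, b) = 12 (y(o, b) = 3*(2 + 0)**2 = 3*2**2 = 3*4 = 12)
-20078*y(-2, M(4)) = -20078*12 = -240936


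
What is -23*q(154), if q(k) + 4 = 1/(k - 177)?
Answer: 93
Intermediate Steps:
q(k) = -4 + 1/(-177 + k) (q(k) = -4 + 1/(k - 177) = -4 + 1/(-177 + k))
-23*q(154) = -23*(709 - 4*154)/(-177 + 154) = -23*(709 - 616)/(-23) = -(-1)*93 = -23*(-93/23) = 93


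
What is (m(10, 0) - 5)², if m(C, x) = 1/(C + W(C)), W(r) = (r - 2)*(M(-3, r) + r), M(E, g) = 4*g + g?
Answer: 5997601/240100 ≈ 24.980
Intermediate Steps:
M(E, g) = 5*g
W(r) = 6*r*(-2 + r) (W(r) = (r - 2)*(5*r + r) = (-2 + r)*(6*r) = 6*r*(-2 + r))
m(C, x) = 1/(C + 6*C*(-2 + C))
(m(10, 0) - 5)² = (1/(10*(-11 + 6*10)) - 5)² = (1/(10*(-11 + 60)) - 5)² = ((⅒)/49 - 5)² = ((⅒)*(1/49) - 5)² = (1/490 - 5)² = (-2449/490)² = 5997601/240100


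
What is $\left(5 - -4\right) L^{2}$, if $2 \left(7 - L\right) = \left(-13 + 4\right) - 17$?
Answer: $3600$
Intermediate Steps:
$L = 20$ ($L = 7 - \frac{\left(-13 + 4\right) - 17}{2} = 7 - \frac{-9 - 17}{2} = 7 - -13 = 7 + 13 = 20$)
$\left(5 - -4\right) L^{2} = \left(5 - -4\right) 20^{2} = \left(5 + 4\right) 400 = 9 \cdot 400 = 3600$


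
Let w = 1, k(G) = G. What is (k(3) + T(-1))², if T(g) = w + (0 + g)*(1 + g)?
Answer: 16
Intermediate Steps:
T(g) = 1 + g*(1 + g) (T(g) = 1 + (0 + g)*(1 + g) = 1 + g*(1 + g))
(k(3) + T(-1))² = (3 + (1 - 1 + (-1)²))² = (3 + (1 - 1 + 1))² = (3 + 1)² = 4² = 16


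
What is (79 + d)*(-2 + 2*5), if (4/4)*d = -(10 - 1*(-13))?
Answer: 448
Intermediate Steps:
d = -23 (d = -(10 - 1*(-13)) = -(10 + 13) = -1*23 = -23)
(79 + d)*(-2 + 2*5) = (79 - 23)*(-2 + 2*5) = 56*(-2 + 10) = 56*8 = 448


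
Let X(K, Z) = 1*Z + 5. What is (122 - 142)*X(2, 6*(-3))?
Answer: 260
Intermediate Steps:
X(K, Z) = 5 + Z (X(K, Z) = Z + 5 = 5 + Z)
(122 - 142)*X(2, 6*(-3)) = (122 - 142)*(5 + 6*(-3)) = -20*(5 - 18) = -20*(-13) = 260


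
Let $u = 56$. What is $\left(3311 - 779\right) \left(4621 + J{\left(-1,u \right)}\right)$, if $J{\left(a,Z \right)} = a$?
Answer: $11697840$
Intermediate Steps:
$\left(3311 - 779\right) \left(4621 + J{\left(-1,u \right)}\right) = \left(3311 - 779\right) \left(4621 - 1\right) = 2532 \cdot 4620 = 11697840$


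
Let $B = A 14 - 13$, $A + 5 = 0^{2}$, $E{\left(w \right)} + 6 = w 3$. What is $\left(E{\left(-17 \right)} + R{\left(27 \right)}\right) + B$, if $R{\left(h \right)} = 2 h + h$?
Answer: $-59$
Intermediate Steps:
$R{\left(h \right)} = 3 h$
$E{\left(w \right)} = -6 + 3 w$ ($E{\left(w \right)} = -6 + w 3 = -6 + 3 w$)
$A = -5$ ($A = -5 + 0^{2} = -5 + 0 = -5$)
$B = -83$ ($B = \left(-5\right) 14 - 13 = -70 - 13 = -83$)
$\left(E{\left(-17 \right)} + R{\left(27 \right)}\right) + B = \left(\left(-6 + 3 \left(-17\right)\right) + 3 \cdot 27\right) - 83 = \left(\left(-6 - 51\right) + 81\right) - 83 = \left(-57 + 81\right) - 83 = 24 - 83 = -59$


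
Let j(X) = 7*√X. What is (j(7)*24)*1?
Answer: 168*√7 ≈ 444.49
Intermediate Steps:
(j(7)*24)*1 = ((7*√7)*24)*1 = (168*√7)*1 = 168*√7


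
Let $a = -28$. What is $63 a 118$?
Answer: $-208152$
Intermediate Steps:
$63 a 118 = 63 \left(-28\right) 118 = \left(-1764\right) 118 = -208152$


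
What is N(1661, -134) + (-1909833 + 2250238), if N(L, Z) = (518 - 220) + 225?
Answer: 340928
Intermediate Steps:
N(L, Z) = 523 (N(L, Z) = 298 + 225 = 523)
N(1661, -134) + (-1909833 + 2250238) = 523 + (-1909833 + 2250238) = 523 + 340405 = 340928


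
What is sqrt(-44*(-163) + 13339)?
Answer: 3*sqrt(2279) ≈ 143.22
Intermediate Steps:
sqrt(-44*(-163) + 13339) = sqrt(7172 + 13339) = sqrt(20511) = 3*sqrt(2279)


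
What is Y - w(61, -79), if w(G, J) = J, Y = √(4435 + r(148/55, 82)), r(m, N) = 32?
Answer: 79 + √4467 ≈ 145.84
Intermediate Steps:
Y = √4467 (Y = √(4435 + 32) = √4467 ≈ 66.836)
Y - w(61, -79) = √4467 - 1*(-79) = √4467 + 79 = 79 + √4467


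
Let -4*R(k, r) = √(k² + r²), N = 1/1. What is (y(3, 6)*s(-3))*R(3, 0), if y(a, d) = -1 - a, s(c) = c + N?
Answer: -6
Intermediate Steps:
N = 1
s(c) = 1 + c (s(c) = c + 1 = 1 + c)
R(k, r) = -√(k² + r²)/4
(y(3, 6)*s(-3))*R(3, 0) = ((-1 - 1*3)*(1 - 3))*(-√(3² + 0²)/4) = ((-1 - 3)*(-2))*(-√(9 + 0)/4) = (-4*(-2))*(-√9/4) = 8*(-¼*3) = 8*(-¾) = -6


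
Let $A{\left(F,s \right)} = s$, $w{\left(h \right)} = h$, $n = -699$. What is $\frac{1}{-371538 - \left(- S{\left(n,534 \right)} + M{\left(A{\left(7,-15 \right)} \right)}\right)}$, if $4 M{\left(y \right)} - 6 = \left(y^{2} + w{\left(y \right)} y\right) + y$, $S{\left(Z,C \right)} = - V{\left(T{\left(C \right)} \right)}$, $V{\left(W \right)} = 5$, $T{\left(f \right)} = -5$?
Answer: $- \frac{4}{1486613} \approx -2.6907 \cdot 10^{-6}$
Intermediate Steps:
$S{\left(Z,C \right)} = -5$ ($S{\left(Z,C \right)} = \left(-1\right) 5 = -5$)
$M{\left(y \right)} = \frac{3}{2} + \frac{y^{2}}{2} + \frac{y}{4}$ ($M{\left(y \right)} = \frac{3}{2} + \frac{\left(y^{2} + y y\right) + y}{4} = \frac{3}{2} + \frac{\left(y^{2} + y^{2}\right) + y}{4} = \frac{3}{2} + \frac{2 y^{2} + y}{4} = \frac{3}{2} + \frac{y + 2 y^{2}}{4} = \frac{3}{2} + \left(\frac{y^{2}}{2} + \frac{y}{4}\right) = \frac{3}{2} + \frac{y^{2}}{2} + \frac{y}{4}$)
$\frac{1}{-371538 - \left(- S{\left(n,534 \right)} + M{\left(A{\left(7,-15 \right)} \right)}\right)} = \frac{1}{-371538 - \left(\frac{13}{2} - \frac{15}{4} + \frac{225}{2}\right)} = \frac{1}{-371538 - \left(\frac{11}{4} + \frac{225}{2}\right)} = \frac{1}{-371538 - \frac{461}{4}} = \frac{1}{- \frac{1486613}{4}} = - \frac{4}{1486613}$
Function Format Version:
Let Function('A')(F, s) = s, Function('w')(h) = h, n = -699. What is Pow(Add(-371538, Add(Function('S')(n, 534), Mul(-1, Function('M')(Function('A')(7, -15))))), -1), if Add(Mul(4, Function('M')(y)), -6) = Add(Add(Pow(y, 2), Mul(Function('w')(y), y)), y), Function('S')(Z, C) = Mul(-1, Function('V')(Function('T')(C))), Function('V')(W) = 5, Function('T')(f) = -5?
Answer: Rational(-4, 1486613) ≈ -2.6907e-6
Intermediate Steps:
Function('S')(Z, C) = -5 (Function('S')(Z, C) = Mul(-1, 5) = -5)
Function('M')(y) = Add(Rational(3, 2), Mul(Rational(1, 2), Pow(y, 2)), Mul(Rational(1, 4), y)) (Function('M')(y) = Add(Rational(3, 2), Mul(Rational(1, 4), Add(Add(Pow(y, 2), Mul(y, y)), y))) = Add(Rational(3, 2), Mul(Rational(1, 4), Add(Add(Pow(y, 2), Pow(y, 2)), y))) = Add(Rational(3, 2), Mul(Rational(1, 4), Add(Mul(2, Pow(y, 2)), y))) = Add(Rational(3, 2), Mul(Rational(1, 4), Add(y, Mul(2, Pow(y, 2))))) = Add(Rational(3, 2), Add(Mul(Rational(1, 2), Pow(y, 2)), Mul(Rational(1, 4), y))) = Add(Rational(3, 2), Mul(Rational(1, 2), Pow(y, 2)), Mul(Rational(1, 4), y)))
Pow(Add(-371538, Add(Function('S')(n, 534), Mul(-1, Function('M')(Function('A')(7, -15))))), -1) = Pow(Add(-371538, Add(-5, Mul(-1, Add(Rational(3, 2), Mul(Rational(1, 2), Pow(-15, 2)), Mul(Rational(1, 4), -15))))), -1) = Pow(Add(-371538, Add(-5, Mul(-1, Add(Rational(3, 2), Mul(Rational(1, 2), 225), Rational(-15, 4))))), -1) = Pow(Add(-371538, Add(-5, Mul(-1, Add(Rational(3, 2), Rational(225, 2), Rational(-15, 4))))), -1) = Pow(Add(-371538, Add(-5, Mul(-1, Rational(441, 4)))), -1) = Pow(Add(-371538, Add(-5, Rational(-441, 4))), -1) = Pow(Add(-371538, Rational(-461, 4)), -1) = Pow(Rational(-1486613, 4), -1) = Rational(-4, 1486613)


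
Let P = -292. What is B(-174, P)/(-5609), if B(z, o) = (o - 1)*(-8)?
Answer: -2344/5609 ≈ -0.41790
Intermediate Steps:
B(z, o) = 8 - 8*o (B(z, o) = (-1 + o)*(-8) = 8 - 8*o)
B(-174, P)/(-5609) = (8 - 8*(-292))/(-5609) = (8 + 2336)*(-1/5609) = 2344*(-1/5609) = -2344/5609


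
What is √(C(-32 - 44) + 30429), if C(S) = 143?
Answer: 2*√7643 ≈ 174.85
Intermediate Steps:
√(C(-32 - 44) + 30429) = √(143 + 30429) = √30572 = 2*√7643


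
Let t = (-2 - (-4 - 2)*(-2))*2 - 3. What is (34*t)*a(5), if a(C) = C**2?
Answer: -26350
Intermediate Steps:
t = -31 (t = (-2 - (-6)*(-2))*2 - 3 = (-2 - 1*12)*2 - 3 = (-2 - 12)*2 - 3 = -14*2 - 3 = -28 - 3 = -31)
(34*t)*a(5) = (34*(-31))*5**2 = -1054*25 = -26350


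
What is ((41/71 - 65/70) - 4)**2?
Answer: 18705625/988036 ≈ 18.932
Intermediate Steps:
((41/71 - 65/70) - 4)**2 = ((41*(1/71) - 65*1/70) - 4)**2 = ((41/71 - 13/14) - 4)**2 = (-349/994 - 4)**2 = (-4325/994)**2 = 18705625/988036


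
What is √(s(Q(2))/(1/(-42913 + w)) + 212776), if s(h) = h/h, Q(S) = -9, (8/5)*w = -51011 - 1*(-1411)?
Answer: √138863 ≈ 372.64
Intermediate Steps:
w = -31000 (w = 5*(-51011 - 1*(-1411))/8 = 5*(-51011 + 1411)/8 = (5/8)*(-49600) = -31000)
s(h) = 1
√(s(Q(2))/(1/(-42913 + w)) + 212776) = √(1/1/(-42913 - 31000) + 212776) = √(1/1/(-73913) + 212776) = √(1/(-1/73913) + 212776) = √(1*(-73913) + 212776) = √(-73913 + 212776) = √138863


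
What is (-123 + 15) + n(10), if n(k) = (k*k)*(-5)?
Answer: -608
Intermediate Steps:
n(k) = -5*k² (n(k) = k²*(-5) = -5*k²)
(-123 + 15) + n(10) = (-123 + 15) - 5*10² = -108 - 5*100 = -108 - 500 = -608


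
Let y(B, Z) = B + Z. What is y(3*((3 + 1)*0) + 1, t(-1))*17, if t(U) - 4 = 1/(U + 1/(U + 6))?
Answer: 255/4 ≈ 63.750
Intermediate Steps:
t(U) = 4 + 1/(U + 1/(6 + U)) (t(U) = 4 + 1/(U + 1/(U + 6)) = 4 + 1/(U + 1/(6 + U)))
y(3*((3 + 1)*0) + 1, t(-1))*17 = ((3*((3 + 1)*0) + 1) + (10 + 4*(-1)² + 25*(-1))/(1 + (-1)² + 6*(-1)))*17 = ((3*(4*0) + 1) + (10 + 4*1 - 25)/(1 + 1 - 6))*17 = ((3*0 + 1) + (10 + 4 - 25)/(-4))*17 = ((0 + 1) - ¼*(-11))*17 = (1 + 11/4)*17 = (15/4)*17 = 255/4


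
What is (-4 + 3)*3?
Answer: -3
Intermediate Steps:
(-4 + 3)*3 = -1*3 = -3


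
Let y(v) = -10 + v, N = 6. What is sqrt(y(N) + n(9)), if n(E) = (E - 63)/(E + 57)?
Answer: I*sqrt(583)/11 ≈ 2.195*I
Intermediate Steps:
n(E) = (-63 + E)/(57 + E)
sqrt(y(N) + n(9)) = sqrt((-10 + 6) + (-63 + 9)/(57 + 9)) = sqrt(-4 - 54/66) = sqrt(-4 + (1/66)*(-54)) = sqrt(-4 - 9/11) = sqrt(-53/11) = I*sqrt(583)/11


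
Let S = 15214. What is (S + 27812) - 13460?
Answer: 29566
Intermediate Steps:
(S + 27812) - 13460 = (15214 + 27812) - 13460 = 43026 - 13460 = 29566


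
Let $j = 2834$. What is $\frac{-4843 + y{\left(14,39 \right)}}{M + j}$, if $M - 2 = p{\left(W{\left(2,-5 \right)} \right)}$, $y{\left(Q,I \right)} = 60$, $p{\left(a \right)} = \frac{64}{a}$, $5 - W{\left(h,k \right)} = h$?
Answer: $- \frac{14349}{8572} \approx -1.6739$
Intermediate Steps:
$W{\left(h,k \right)} = 5 - h$
$M = \frac{70}{3}$ ($M = 2 + \frac{64}{5 - 2} = 2 + \frac{64}{3} = \frac{70}{3} \approx 23.333$)
$\frac{-4843 + y{\left(14,39 \right)}}{M + j} = \frac{-4843 + 60}{\frac{70}{3} + 2834} = - \frac{4783}{\frac{8572}{3}} = \left(-4783\right) \frac{3}{8572} = - \frac{14349}{8572}$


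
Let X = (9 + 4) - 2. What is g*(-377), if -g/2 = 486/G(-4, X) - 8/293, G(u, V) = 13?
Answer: 8253052/293 ≈ 28167.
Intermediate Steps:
X = 11 (X = 13 - 2 = 11)
g = -284588/3809 (g = -2*(486/13 - 8/293) = -2*142294/3809 = -284588/3809 ≈ -74.715)
g*(-377) = -284588/3809*(-377) = 8253052/293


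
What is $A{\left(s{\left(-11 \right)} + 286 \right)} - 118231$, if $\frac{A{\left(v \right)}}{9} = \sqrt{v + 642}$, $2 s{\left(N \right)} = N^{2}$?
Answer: $-118231 + \frac{9 \sqrt{3954}}{2} \approx -1.1795 \cdot 10^{5}$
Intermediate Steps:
$s{\left(N \right)} = \frac{N^{2}}{2}$
$A{\left(v \right)} = 9 \sqrt{642 + v}$ ($A{\left(v \right)} = 9 \sqrt{v + 642} = 9 \sqrt{642 + v}$)
$A{\left(s{\left(-11 \right)} + 286 \right)} - 118231 = 9 \sqrt{642 + \left(\frac{\left(-11\right)^{2}}{2} + 286\right)} - 118231 = 9 \sqrt{642 + \left(\frac{1}{2} \cdot 121 + 286\right)} - 118231 = 9 \sqrt{642 + \left(\frac{121}{2} + 286\right)} - 118231 = 9 \sqrt{642 + \frac{693}{2}} - 118231 = 9 \sqrt{\frac{1977}{2}} - 118231 = 9 \frac{\sqrt{3954}}{2} - 118231 = \frac{9 \sqrt{3954}}{2} - 118231 = -118231 + \frac{9 \sqrt{3954}}{2}$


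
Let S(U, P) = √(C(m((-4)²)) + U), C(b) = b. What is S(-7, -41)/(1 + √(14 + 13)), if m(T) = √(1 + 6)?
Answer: -√(-7 + √7)/26 + 3*√3*√(-7 + √7)/26 ≈ 0.33677*I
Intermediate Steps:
m(T) = √7
S(U, P) = √(U + √7) (S(U, P) = √(√7 + U) = √(U + √7))
S(-7, -41)/(1 + √(14 + 13)) = √(-7 + √7)/(1 + √(14 + 13)) = √(-7 + √7)/(1 + √27) = √(-7 + √7)/(1 + 3*√3)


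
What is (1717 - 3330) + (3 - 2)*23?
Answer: -1590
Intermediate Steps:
(1717 - 3330) + (3 - 2)*23 = -1613 + 1*23 = -1613 + 23 = -1590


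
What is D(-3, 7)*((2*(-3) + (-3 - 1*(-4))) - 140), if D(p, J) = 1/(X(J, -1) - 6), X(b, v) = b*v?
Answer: 145/13 ≈ 11.154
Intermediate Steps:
D(p, J) = 1/(-6 - J) (D(p, J) = 1/(J*(-1) - 6) = 1/(-J - 6) = 1/(-6 - J))
D(-3, 7)*((2*(-3) + (-3 - 1*(-4))) - 140) = ((2*(-3) + (-3 - 1*(-4))) - 140)/(-6 - 1*7) = ((-6 + (-3 + 4)) - 140)/(-6 - 7) = ((-6 + 1) - 140)/(-13) = -(-5 - 140)/13 = -1/13*(-145) = 145/13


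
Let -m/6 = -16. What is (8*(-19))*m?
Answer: -14592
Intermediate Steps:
m = 96 (m = -6*(-16) = 96)
(8*(-19))*m = (8*(-19))*96 = -152*96 = -14592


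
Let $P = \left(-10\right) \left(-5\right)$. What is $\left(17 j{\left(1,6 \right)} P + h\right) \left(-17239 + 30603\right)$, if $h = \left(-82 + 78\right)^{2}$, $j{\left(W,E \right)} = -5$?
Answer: $-56583176$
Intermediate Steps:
$h = 16$ ($h = \left(-4\right)^{2} = 16$)
$P = 50$
$\left(17 j{\left(1,6 \right)} P + h\right) \left(-17239 + 30603\right) = \left(17 \left(-5\right) 50 + 16\right) \left(-17239 + 30603\right) = \left(\left(-85\right) 50 + 16\right) 13364 = \left(-4250 + 16\right) 13364 = \left(-4234\right) 13364 = -56583176$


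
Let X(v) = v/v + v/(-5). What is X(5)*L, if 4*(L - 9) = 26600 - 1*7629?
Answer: 0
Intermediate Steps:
L = 19007/4 (L = 9 + (26600 - 1*7629)/4 = 9 + (26600 - 7629)/4 = 9 + (¼)*18971 = 9 + 18971/4 = 19007/4 ≈ 4751.8)
X(v) = 1 - v/5 (X(v) = 1 + v*(-⅕) = 1 - v/5)
X(5)*L = (1 - ⅕*5)*(19007/4) = (1 - 1)*(19007/4) = 0*(19007/4) = 0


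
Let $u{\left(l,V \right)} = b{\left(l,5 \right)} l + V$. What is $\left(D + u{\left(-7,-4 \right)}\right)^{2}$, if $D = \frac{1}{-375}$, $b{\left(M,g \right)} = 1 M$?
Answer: $\frac{284731876}{140625} \approx 2024.8$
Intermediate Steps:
$b{\left(M,g \right)} = M$
$u{\left(l,V \right)} = V + l^{2}$ ($u{\left(l,V \right)} = l l + V = l^{2} + V = V + l^{2}$)
$D = - \frac{1}{375} \approx -0.0026667$
$\left(D + u{\left(-7,-4 \right)}\right)^{2} = \left(- \frac{1}{375} - \left(4 - \left(-7\right)^{2}\right)\right)^{2} = \left(- \frac{1}{375} + \left(-4 + 49\right)\right)^{2} = \left(- \frac{1}{375} + 45\right)^{2} = \left(\frac{16874}{375}\right)^{2} = \frac{284731876}{140625}$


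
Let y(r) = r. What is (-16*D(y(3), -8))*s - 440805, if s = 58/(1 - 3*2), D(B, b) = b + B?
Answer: -441733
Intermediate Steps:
D(B, b) = B + b
s = -58/5 (s = 58/(1 - 6) = 58/(-5) = 58*(-⅕) = -58/5 ≈ -11.600)
(-16*D(y(3), -8))*s - 440805 = -16*(3 - 8)*(-58/5) - 440805 = -16*(-5)*(-58/5) - 440805 = 80*(-58/5) - 440805 = -928 - 440805 = -441733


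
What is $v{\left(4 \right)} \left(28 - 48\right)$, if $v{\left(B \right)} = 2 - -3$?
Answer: $-100$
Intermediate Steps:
$v{\left(B \right)} = 5$ ($v{\left(B \right)} = 2 + 3 = 5$)
$v{\left(4 \right)} \left(28 - 48\right) = 5 \left(28 - 48\right) = 5 \left(-20\right) = -100$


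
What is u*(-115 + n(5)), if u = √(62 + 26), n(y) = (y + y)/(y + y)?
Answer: -228*√22 ≈ -1069.4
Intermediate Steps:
n(y) = 1 (n(y) = (2*y)/((2*y)) = (2*y)*(1/(2*y)) = 1)
u = 2*√22 (u = √88 = 2*√22 ≈ 9.3808)
u*(-115 + n(5)) = (2*√22)*(-115 + 1) = (2*√22)*(-114) = -228*√22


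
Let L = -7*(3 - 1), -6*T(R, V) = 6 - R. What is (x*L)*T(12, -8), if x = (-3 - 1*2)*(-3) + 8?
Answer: -322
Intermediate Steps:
T(R, V) = -1 + R/6 (T(R, V) = -(6 - R)/6 = -1 + R/6)
L = -14 (L = -7*2 = -14)
x = 23 (x = (-3 - 2)*(-3) + 8 = -5*(-3) + 8 = 15 + 8 = 23)
(x*L)*T(12, -8) = (23*(-14))*(-1 + (⅙)*12) = -322*(-1 + 2) = -322*1 = -322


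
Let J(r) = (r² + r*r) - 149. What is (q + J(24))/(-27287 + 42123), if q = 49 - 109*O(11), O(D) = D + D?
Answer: -673/7418 ≈ -0.090725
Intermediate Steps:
O(D) = 2*D
J(r) = -149 + 2*r² (J(r) = (r² + r²) - 149 = 2*r² - 149 = -149 + 2*r²)
q = -2349 (q = 49 - 218*11 = 49 - 109*22 = 49 - 2398 = -2349)
(q + J(24))/(-27287 + 42123) = (-2349 + (-149 + 2*24²))/(-27287 + 42123) = (-2349 + (-149 + 2*576))/14836 = (-2349 + (-149 + 1152))*(1/14836) = (-2349 + 1003)*(1/14836) = -1346*1/14836 = -673/7418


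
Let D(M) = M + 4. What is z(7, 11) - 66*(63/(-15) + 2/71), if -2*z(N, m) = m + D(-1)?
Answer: 95261/355 ≈ 268.34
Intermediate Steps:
D(M) = 4 + M
z(N, m) = -3/2 - m/2 (z(N, m) = -(m + (4 - 1))/2 = -(m + 3)/2 = -(3 + m)/2 = -3/2 - m/2)
z(7, 11) - 66*(63/(-15) + 2/71) = (-3/2 - ½*11) - 66*(63/(-15) + 2/71) = (-3/2 - 11/2) - 66*(63*(-1/15) + 2*(1/71)) = -7 - 66*(-21/5 + 2/71) = -7 - 66*(-1481/355) = -7 + 97746/355 = 95261/355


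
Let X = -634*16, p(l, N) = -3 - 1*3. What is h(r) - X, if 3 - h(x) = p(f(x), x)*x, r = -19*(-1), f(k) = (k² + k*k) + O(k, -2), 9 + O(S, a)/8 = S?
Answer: 10261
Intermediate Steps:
O(S, a) = -72 + 8*S
f(k) = -72 + 2*k² + 8*k (f(k) = (k² + k*k) + (-72 + 8*k) = (k² + k²) + (-72 + 8*k) = 2*k² + (-72 + 8*k) = -72 + 2*k² + 8*k)
p(l, N) = -6 (p(l, N) = -3 - 3 = -6)
r = 19
X = -10144
h(x) = 3 + 6*x (h(x) = 3 - (-6)*x = 3 + 6*x)
h(r) - X = (3 + 6*19) - 1*(-10144) = (3 + 114) + 10144 = 117 + 10144 = 10261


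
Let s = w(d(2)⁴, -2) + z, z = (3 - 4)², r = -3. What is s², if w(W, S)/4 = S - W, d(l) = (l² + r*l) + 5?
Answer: 109561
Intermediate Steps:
d(l) = 5 + l² - 3*l (d(l) = (l² - 3*l) + 5 = 5 + l² - 3*l)
w(W, S) = -4*W + 4*S (w(W, S) = 4*(S - W) = -4*W + 4*S)
z = 1 (z = (-1)² = 1)
s = -331 (s = (-4*(5 + 2² - 3*2)⁴ + 4*(-2)) + 1 = (-4*(5 + 4 - 6)⁴ - 8) + 1 = (-4*3⁴ - 8) + 1 = (-4*81 - 8) + 1 = (-324 - 8) + 1 = -332 + 1 = -331)
s² = (-331)² = 109561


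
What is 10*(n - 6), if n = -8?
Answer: -140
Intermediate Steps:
10*(n - 6) = 10*(-8 - 6) = 10*(-14) = -140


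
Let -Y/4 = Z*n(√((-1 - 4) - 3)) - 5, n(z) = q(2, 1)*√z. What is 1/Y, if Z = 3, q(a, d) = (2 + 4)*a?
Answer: 1/(20 - 144*2^(¾)*√I) ≈ -0.0028974 + 0.0032805*I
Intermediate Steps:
q(a, d) = 6*a
n(z) = 12*√z (n(z) = (6*2)*√z = 12*√z)
Y = 20 - 144*2^(¾)*√I (Y = -4*(3*(12*√(√((-1 - 4) - 3))) - 5) = -4*(3*(12*√(√(-5 - 3))) - 5) = -4*(3*(12*√(√(-8))) - 5) = -4*(3*(12*√(2*I*√2)) - 5) = -4*(3*(12*(2^(¾)*√I)) - 5) = -4*(3*(12*2^(¾)*√I) - 5) = -4*(36*2^(¾)*√I - 5) = -4*(-5 + 36*2^(¾)*√I) = 20 - 144*2^(¾)*√I ≈ -151.25 - 171.25*I)
1/Y = 1/(20 - 144*2^(¾)*√I)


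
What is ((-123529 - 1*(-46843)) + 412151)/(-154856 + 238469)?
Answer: 335465/83613 ≈ 4.0121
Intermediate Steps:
((-123529 - 1*(-46843)) + 412151)/(-154856 + 238469) = ((-123529 + 46843) + 412151)/83613 = (-76686 + 412151)*(1/83613) = 335465*(1/83613) = 335465/83613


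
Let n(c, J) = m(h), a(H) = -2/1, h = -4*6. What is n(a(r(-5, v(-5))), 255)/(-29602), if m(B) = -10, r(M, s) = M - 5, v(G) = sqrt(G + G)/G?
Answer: 5/14801 ≈ 0.00033781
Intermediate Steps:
h = -24
v(G) = sqrt(2)/sqrt(G) (v(G) = sqrt(2*G)/G = (sqrt(2)*sqrt(G))/G = sqrt(2)/sqrt(G))
r(M, s) = -5 + M
a(H) = -2 (a(H) = -2*1 = -2)
n(c, J) = -10
n(a(r(-5, v(-5))), 255)/(-29602) = -10/(-29602) = -10*(-1/29602) = 5/14801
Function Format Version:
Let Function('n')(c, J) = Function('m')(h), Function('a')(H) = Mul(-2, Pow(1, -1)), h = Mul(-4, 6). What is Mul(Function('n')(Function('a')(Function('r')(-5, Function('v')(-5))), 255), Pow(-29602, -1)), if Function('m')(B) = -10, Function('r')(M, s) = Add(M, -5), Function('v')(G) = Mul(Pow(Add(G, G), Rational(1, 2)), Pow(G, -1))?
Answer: Rational(5, 14801) ≈ 0.00033781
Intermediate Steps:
h = -24
Function('v')(G) = Mul(Pow(2, Rational(1, 2)), Pow(G, Rational(-1, 2))) (Function('v')(G) = Mul(Pow(Mul(2, G), Rational(1, 2)), Pow(G, -1)) = Mul(Mul(Pow(2, Rational(1, 2)), Pow(G, Rational(1, 2))), Pow(G, -1)) = Mul(Pow(2, Rational(1, 2)), Pow(G, Rational(-1, 2))))
Function('r')(M, s) = Add(-5, M)
Function('a')(H) = -2 (Function('a')(H) = Mul(-2, 1) = -2)
Function('n')(c, J) = -10
Mul(Function('n')(Function('a')(Function('r')(-5, Function('v')(-5))), 255), Pow(-29602, -1)) = Mul(-10, Pow(-29602, -1)) = Mul(-10, Rational(-1, 29602)) = Rational(5, 14801)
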